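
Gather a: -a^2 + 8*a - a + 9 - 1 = -a^2 + 7*a + 8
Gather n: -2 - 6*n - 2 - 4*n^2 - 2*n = -4*n^2 - 8*n - 4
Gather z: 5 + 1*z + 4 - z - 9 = 0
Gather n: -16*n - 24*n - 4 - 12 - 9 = -40*n - 25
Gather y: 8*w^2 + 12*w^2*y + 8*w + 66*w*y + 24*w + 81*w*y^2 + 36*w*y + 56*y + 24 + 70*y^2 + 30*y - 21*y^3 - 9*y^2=8*w^2 + 32*w - 21*y^3 + y^2*(81*w + 61) + y*(12*w^2 + 102*w + 86) + 24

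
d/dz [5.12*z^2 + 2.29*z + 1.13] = 10.24*z + 2.29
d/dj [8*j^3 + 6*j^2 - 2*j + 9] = 24*j^2 + 12*j - 2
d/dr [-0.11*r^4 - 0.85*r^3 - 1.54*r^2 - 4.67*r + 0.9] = -0.44*r^3 - 2.55*r^2 - 3.08*r - 4.67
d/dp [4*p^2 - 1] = 8*p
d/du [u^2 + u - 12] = 2*u + 1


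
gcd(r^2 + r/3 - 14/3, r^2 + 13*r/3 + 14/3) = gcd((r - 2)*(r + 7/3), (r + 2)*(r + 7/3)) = r + 7/3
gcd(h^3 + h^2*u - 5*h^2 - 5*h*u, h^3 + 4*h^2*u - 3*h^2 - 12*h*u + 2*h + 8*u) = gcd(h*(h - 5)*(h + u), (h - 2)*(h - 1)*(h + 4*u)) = 1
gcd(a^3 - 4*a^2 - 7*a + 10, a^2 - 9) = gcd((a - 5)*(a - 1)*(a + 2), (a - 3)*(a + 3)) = 1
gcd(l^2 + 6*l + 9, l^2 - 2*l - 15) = l + 3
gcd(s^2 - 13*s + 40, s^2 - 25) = s - 5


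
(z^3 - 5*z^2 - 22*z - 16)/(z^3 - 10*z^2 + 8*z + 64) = (z + 1)/(z - 4)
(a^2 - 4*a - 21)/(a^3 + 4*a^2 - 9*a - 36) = (a - 7)/(a^2 + a - 12)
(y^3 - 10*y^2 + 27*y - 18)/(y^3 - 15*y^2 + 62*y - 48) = (y - 3)/(y - 8)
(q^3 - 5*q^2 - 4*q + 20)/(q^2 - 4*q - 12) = (q^2 - 7*q + 10)/(q - 6)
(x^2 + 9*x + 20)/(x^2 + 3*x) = (x^2 + 9*x + 20)/(x*(x + 3))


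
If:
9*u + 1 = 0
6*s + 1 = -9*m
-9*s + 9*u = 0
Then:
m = -1/27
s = -1/9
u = -1/9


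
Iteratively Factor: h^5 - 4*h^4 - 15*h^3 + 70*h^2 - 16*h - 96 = (h - 4)*(h^4 - 15*h^2 + 10*h + 24) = (h - 4)*(h + 1)*(h^3 - h^2 - 14*h + 24) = (h - 4)*(h - 3)*(h + 1)*(h^2 + 2*h - 8) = (h - 4)*(h - 3)*(h - 2)*(h + 1)*(h + 4)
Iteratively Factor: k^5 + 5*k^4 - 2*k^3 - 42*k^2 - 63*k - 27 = (k + 3)*(k^4 + 2*k^3 - 8*k^2 - 18*k - 9) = (k + 1)*(k + 3)*(k^3 + k^2 - 9*k - 9) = (k + 1)^2*(k + 3)*(k^2 - 9) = (k - 3)*(k + 1)^2*(k + 3)*(k + 3)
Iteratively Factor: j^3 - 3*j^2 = (j - 3)*(j^2) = j*(j - 3)*(j)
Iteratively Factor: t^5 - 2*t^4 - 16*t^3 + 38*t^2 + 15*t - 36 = (t - 1)*(t^4 - t^3 - 17*t^2 + 21*t + 36) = (t - 1)*(t + 4)*(t^3 - 5*t^2 + 3*t + 9) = (t - 3)*(t - 1)*(t + 4)*(t^2 - 2*t - 3) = (t - 3)*(t - 1)*(t + 1)*(t + 4)*(t - 3)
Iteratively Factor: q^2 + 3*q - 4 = (q + 4)*(q - 1)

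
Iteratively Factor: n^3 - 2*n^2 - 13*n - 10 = (n + 1)*(n^2 - 3*n - 10) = (n - 5)*(n + 1)*(n + 2)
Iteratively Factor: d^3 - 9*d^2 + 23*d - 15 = (d - 5)*(d^2 - 4*d + 3) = (d - 5)*(d - 1)*(d - 3)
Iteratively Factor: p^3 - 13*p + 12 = (p - 1)*(p^2 + p - 12) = (p - 3)*(p - 1)*(p + 4)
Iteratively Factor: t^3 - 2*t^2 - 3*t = (t)*(t^2 - 2*t - 3) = t*(t - 3)*(t + 1)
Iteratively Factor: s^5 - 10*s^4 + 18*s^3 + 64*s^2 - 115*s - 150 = (s - 5)*(s^4 - 5*s^3 - 7*s^2 + 29*s + 30) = (s - 5)^2*(s^3 - 7*s - 6) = (s - 5)^2*(s + 1)*(s^2 - s - 6) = (s - 5)^2*(s + 1)*(s + 2)*(s - 3)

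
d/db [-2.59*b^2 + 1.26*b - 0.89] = 1.26 - 5.18*b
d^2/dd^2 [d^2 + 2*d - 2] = 2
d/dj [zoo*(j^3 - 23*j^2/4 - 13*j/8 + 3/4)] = zoo*(j^2 + j + 1)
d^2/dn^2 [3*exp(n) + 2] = 3*exp(n)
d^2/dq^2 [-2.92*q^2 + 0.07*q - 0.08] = -5.84000000000000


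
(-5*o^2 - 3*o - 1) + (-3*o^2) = -8*o^2 - 3*o - 1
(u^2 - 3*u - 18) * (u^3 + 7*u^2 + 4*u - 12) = u^5 + 4*u^4 - 35*u^3 - 150*u^2 - 36*u + 216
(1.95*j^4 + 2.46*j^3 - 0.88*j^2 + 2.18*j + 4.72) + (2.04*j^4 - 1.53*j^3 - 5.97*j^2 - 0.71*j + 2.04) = 3.99*j^4 + 0.93*j^3 - 6.85*j^2 + 1.47*j + 6.76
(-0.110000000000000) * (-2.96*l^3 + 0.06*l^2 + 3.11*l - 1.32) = 0.3256*l^3 - 0.0066*l^2 - 0.3421*l + 0.1452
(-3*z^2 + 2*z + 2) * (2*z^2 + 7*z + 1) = -6*z^4 - 17*z^3 + 15*z^2 + 16*z + 2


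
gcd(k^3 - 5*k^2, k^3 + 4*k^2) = k^2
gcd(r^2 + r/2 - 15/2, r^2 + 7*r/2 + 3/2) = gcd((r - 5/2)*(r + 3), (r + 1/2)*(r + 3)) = r + 3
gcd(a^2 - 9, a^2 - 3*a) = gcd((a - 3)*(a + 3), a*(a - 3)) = a - 3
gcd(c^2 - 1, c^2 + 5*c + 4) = c + 1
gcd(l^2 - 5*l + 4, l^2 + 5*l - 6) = l - 1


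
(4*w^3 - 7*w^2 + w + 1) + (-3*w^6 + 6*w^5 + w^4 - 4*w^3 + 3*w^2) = -3*w^6 + 6*w^5 + w^4 - 4*w^2 + w + 1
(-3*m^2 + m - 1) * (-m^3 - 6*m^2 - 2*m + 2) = 3*m^5 + 17*m^4 + m^3 - 2*m^2 + 4*m - 2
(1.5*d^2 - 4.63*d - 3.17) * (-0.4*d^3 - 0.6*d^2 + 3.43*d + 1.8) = -0.6*d^5 + 0.952*d^4 + 9.191*d^3 - 11.2789*d^2 - 19.2071*d - 5.706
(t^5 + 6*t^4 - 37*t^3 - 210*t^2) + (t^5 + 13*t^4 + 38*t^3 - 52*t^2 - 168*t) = 2*t^5 + 19*t^4 + t^3 - 262*t^2 - 168*t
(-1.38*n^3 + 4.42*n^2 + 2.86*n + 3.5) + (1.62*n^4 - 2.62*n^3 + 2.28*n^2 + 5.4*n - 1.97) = 1.62*n^4 - 4.0*n^3 + 6.7*n^2 + 8.26*n + 1.53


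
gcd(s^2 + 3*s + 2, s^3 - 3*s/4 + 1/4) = s + 1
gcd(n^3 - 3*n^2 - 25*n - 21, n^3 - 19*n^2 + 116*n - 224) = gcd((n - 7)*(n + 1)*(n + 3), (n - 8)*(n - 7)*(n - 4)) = n - 7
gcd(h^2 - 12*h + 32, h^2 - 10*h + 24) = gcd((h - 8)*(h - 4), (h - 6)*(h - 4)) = h - 4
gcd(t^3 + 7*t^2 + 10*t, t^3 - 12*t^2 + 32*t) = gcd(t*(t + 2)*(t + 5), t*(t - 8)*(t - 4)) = t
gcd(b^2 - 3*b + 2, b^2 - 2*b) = b - 2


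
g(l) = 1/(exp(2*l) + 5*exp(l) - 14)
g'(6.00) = 0.00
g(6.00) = 0.00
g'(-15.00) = 0.00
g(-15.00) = -0.07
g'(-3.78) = -0.00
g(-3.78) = -0.07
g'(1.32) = -0.13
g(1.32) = 0.05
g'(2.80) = -0.01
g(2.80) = 0.00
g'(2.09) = -0.02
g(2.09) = 0.01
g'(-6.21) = -0.00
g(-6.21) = -0.07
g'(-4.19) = -0.00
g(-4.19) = -0.07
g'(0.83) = -2.96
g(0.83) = 0.37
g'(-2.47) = -0.00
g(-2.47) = -0.07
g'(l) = (-2*exp(2*l) - 5*exp(l))/(exp(2*l) + 5*exp(l) - 14)^2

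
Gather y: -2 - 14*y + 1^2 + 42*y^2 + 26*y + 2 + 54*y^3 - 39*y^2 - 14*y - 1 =54*y^3 + 3*y^2 - 2*y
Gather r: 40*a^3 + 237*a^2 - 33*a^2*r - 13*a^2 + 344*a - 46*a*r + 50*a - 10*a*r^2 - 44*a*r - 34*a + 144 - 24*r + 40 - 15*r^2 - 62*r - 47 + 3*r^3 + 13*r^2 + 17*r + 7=40*a^3 + 224*a^2 + 360*a + 3*r^3 + r^2*(-10*a - 2) + r*(-33*a^2 - 90*a - 69) + 144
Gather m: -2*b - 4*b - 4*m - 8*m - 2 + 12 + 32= -6*b - 12*m + 42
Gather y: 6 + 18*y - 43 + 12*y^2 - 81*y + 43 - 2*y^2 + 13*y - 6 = 10*y^2 - 50*y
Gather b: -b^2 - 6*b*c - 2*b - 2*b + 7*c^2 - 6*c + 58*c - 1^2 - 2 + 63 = -b^2 + b*(-6*c - 4) + 7*c^2 + 52*c + 60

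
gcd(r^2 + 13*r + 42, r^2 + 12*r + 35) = r + 7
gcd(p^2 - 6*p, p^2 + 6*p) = p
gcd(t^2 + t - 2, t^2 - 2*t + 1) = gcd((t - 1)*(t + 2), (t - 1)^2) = t - 1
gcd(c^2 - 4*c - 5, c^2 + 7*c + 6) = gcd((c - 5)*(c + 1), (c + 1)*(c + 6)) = c + 1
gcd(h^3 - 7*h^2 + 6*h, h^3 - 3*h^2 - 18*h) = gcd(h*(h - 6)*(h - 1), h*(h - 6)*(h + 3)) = h^2 - 6*h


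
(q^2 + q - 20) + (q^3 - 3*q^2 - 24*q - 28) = q^3 - 2*q^2 - 23*q - 48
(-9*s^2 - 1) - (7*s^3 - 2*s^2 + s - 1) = -7*s^3 - 7*s^2 - s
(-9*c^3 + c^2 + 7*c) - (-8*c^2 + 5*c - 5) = -9*c^3 + 9*c^2 + 2*c + 5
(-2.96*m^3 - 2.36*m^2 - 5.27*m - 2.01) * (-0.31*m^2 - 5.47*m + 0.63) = 0.9176*m^5 + 16.9228*m^4 + 12.6781*m^3 + 27.9632*m^2 + 7.6746*m - 1.2663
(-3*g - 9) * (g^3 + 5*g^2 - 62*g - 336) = -3*g^4 - 24*g^3 + 141*g^2 + 1566*g + 3024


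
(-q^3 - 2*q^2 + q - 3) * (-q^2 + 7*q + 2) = q^5 - 5*q^4 - 17*q^3 + 6*q^2 - 19*q - 6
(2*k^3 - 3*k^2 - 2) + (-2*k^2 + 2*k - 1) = 2*k^3 - 5*k^2 + 2*k - 3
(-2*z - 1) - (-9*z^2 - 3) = 9*z^2 - 2*z + 2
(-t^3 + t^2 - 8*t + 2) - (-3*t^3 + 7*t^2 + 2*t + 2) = 2*t^3 - 6*t^2 - 10*t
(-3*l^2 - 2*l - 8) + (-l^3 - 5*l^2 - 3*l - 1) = -l^3 - 8*l^2 - 5*l - 9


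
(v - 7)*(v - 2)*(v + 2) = v^3 - 7*v^2 - 4*v + 28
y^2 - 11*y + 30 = (y - 6)*(y - 5)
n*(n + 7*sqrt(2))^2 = n^3 + 14*sqrt(2)*n^2 + 98*n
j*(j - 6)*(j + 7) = j^3 + j^2 - 42*j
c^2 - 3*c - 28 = (c - 7)*(c + 4)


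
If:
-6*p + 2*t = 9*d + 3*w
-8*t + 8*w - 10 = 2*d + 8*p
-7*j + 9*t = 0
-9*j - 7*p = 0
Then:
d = 365/71 - 340*w/71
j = 2835/568 - 2457*w/568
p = 3159*w/568 - 3645/568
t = 2205/568 - 1911*w/568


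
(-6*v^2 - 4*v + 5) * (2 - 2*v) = 12*v^3 - 4*v^2 - 18*v + 10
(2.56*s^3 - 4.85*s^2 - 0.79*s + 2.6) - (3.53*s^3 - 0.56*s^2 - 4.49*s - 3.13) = -0.97*s^3 - 4.29*s^2 + 3.7*s + 5.73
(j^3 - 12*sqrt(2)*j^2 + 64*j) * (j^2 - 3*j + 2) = j^5 - 12*sqrt(2)*j^4 - 3*j^4 + 36*sqrt(2)*j^3 + 66*j^3 - 192*j^2 - 24*sqrt(2)*j^2 + 128*j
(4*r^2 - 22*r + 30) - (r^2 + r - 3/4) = 3*r^2 - 23*r + 123/4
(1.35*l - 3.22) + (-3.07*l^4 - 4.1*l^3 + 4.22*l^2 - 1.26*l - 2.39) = -3.07*l^4 - 4.1*l^3 + 4.22*l^2 + 0.0900000000000001*l - 5.61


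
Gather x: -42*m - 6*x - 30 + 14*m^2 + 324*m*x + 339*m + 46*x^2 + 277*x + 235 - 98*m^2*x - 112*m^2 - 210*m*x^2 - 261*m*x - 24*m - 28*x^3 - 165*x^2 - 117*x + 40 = -98*m^2 + 273*m - 28*x^3 + x^2*(-210*m - 119) + x*(-98*m^2 + 63*m + 154) + 245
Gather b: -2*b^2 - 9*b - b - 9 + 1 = -2*b^2 - 10*b - 8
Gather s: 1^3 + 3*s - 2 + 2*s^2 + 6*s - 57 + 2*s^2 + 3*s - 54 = 4*s^2 + 12*s - 112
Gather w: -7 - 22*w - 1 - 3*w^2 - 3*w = -3*w^2 - 25*w - 8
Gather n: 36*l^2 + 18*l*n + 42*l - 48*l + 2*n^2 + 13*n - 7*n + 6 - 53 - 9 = 36*l^2 - 6*l + 2*n^2 + n*(18*l + 6) - 56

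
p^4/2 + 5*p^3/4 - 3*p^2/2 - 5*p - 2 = (p/2 + 1)*(p - 2)*(p + 1/2)*(p + 2)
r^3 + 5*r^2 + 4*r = r*(r + 1)*(r + 4)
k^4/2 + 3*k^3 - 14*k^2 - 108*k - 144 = (k/2 + 1)*(k - 6)*(k + 4)*(k + 6)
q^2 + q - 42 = (q - 6)*(q + 7)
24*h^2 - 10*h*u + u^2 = (-6*h + u)*(-4*h + u)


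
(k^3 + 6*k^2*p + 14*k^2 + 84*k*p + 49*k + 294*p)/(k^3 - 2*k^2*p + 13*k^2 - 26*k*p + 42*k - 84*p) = (-k^2 - 6*k*p - 7*k - 42*p)/(-k^2 + 2*k*p - 6*k + 12*p)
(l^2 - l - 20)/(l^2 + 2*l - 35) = (l + 4)/(l + 7)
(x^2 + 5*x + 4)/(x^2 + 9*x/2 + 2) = 2*(x + 1)/(2*x + 1)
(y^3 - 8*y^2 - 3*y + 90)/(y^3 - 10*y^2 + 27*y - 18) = (y^2 - 2*y - 15)/(y^2 - 4*y + 3)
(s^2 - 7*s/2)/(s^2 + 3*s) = (s - 7/2)/(s + 3)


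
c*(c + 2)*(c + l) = c^3 + c^2*l + 2*c^2 + 2*c*l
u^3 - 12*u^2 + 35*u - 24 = (u - 8)*(u - 3)*(u - 1)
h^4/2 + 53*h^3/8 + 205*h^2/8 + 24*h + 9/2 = (h/2 + 1/2)*(h + 1/4)*(h + 6)^2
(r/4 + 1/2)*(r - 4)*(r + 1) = r^3/4 - r^2/4 - 5*r/2 - 2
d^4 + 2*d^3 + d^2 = d^2*(d + 1)^2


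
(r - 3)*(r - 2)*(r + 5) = r^3 - 19*r + 30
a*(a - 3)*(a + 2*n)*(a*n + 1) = a^4*n + 2*a^3*n^2 - 3*a^3*n + a^3 - 6*a^2*n^2 + 2*a^2*n - 3*a^2 - 6*a*n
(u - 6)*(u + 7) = u^2 + u - 42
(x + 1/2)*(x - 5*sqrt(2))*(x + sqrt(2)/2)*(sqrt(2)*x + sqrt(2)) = sqrt(2)*x^4 - 9*x^3 + 3*sqrt(2)*x^3/2 - 27*x^2/2 - 9*sqrt(2)*x^2/2 - 15*sqrt(2)*x/2 - 9*x/2 - 5*sqrt(2)/2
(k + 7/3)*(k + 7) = k^2 + 28*k/3 + 49/3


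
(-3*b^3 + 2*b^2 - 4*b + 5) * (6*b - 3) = -18*b^4 + 21*b^3 - 30*b^2 + 42*b - 15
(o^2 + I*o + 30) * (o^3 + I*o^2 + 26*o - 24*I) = o^5 + 2*I*o^4 + 55*o^3 + 32*I*o^2 + 804*o - 720*I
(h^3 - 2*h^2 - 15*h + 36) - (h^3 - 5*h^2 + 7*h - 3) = 3*h^2 - 22*h + 39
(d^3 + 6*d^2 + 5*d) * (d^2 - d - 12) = d^5 + 5*d^4 - 13*d^3 - 77*d^2 - 60*d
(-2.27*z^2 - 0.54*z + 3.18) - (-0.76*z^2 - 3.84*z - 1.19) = -1.51*z^2 + 3.3*z + 4.37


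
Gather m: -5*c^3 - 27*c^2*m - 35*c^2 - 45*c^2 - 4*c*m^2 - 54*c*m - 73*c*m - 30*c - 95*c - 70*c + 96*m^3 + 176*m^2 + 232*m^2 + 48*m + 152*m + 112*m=-5*c^3 - 80*c^2 - 195*c + 96*m^3 + m^2*(408 - 4*c) + m*(-27*c^2 - 127*c + 312)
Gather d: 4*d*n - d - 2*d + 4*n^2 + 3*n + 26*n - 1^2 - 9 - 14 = d*(4*n - 3) + 4*n^2 + 29*n - 24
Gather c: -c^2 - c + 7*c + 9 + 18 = -c^2 + 6*c + 27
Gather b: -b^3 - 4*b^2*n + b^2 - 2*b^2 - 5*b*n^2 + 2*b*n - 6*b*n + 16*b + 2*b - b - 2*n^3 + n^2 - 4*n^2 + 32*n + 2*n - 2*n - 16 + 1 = -b^3 + b^2*(-4*n - 1) + b*(-5*n^2 - 4*n + 17) - 2*n^3 - 3*n^2 + 32*n - 15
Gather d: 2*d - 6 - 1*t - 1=2*d - t - 7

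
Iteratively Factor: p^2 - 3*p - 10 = (p - 5)*(p + 2)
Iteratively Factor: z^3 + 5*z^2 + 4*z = (z + 1)*(z^2 + 4*z) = z*(z + 1)*(z + 4)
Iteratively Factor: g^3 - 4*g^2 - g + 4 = (g + 1)*(g^2 - 5*g + 4) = (g - 1)*(g + 1)*(g - 4)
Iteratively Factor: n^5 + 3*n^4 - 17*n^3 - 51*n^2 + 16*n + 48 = (n + 3)*(n^4 - 17*n^2 + 16) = (n + 1)*(n + 3)*(n^3 - n^2 - 16*n + 16) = (n - 1)*(n + 1)*(n + 3)*(n^2 - 16) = (n - 4)*(n - 1)*(n + 1)*(n + 3)*(n + 4)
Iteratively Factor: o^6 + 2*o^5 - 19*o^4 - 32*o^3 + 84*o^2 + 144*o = (o - 3)*(o^5 + 5*o^4 - 4*o^3 - 44*o^2 - 48*o) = o*(o - 3)*(o^4 + 5*o^3 - 4*o^2 - 44*o - 48) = o*(o - 3)*(o + 2)*(o^3 + 3*o^2 - 10*o - 24) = o*(o - 3)*(o + 2)*(o + 4)*(o^2 - o - 6) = o*(o - 3)*(o + 2)^2*(o + 4)*(o - 3)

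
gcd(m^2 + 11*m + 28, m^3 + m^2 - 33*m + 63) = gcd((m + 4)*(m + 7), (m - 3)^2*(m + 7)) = m + 7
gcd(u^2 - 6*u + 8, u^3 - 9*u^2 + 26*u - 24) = u^2 - 6*u + 8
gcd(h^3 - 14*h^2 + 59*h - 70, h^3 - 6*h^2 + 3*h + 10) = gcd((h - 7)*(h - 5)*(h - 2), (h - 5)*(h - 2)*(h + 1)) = h^2 - 7*h + 10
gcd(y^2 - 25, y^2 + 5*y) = y + 5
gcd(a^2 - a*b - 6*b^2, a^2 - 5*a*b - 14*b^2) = a + 2*b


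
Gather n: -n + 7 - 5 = 2 - n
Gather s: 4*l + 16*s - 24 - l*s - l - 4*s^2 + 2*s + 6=3*l - 4*s^2 + s*(18 - l) - 18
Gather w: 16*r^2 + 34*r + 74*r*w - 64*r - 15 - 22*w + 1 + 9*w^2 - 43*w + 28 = 16*r^2 - 30*r + 9*w^2 + w*(74*r - 65) + 14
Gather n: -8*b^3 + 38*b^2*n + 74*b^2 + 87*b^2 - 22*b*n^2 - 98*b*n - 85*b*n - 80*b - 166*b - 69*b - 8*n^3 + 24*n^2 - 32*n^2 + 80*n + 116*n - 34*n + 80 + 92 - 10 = -8*b^3 + 161*b^2 - 315*b - 8*n^3 + n^2*(-22*b - 8) + n*(38*b^2 - 183*b + 162) + 162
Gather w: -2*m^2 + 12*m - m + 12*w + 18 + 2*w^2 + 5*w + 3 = -2*m^2 + 11*m + 2*w^2 + 17*w + 21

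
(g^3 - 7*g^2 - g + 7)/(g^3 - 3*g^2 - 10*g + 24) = (g^3 - 7*g^2 - g + 7)/(g^3 - 3*g^2 - 10*g + 24)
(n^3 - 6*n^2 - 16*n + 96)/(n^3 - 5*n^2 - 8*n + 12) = (n^2 - 16)/(n^2 + n - 2)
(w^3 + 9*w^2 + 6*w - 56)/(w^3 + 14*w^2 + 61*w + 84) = (w - 2)/(w + 3)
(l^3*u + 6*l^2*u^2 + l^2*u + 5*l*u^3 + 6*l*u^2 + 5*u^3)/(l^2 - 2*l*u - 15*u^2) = u*(-l^3 - 6*l^2*u - l^2 - 5*l*u^2 - 6*l*u - 5*u^2)/(-l^2 + 2*l*u + 15*u^2)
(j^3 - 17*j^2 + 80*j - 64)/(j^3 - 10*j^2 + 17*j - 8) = (j - 8)/(j - 1)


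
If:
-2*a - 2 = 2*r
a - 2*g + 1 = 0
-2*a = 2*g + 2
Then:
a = -1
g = 0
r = 0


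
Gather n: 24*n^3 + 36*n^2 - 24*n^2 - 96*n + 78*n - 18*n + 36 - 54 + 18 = 24*n^3 + 12*n^2 - 36*n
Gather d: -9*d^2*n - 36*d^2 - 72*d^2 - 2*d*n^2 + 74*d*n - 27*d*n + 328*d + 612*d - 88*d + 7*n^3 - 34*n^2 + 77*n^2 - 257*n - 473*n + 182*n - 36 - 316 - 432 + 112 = d^2*(-9*n - 108) + d*(-2*n^2 + 47*n + 852) + 7*n^3 + 43*n^2 - 548*n - 672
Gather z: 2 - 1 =1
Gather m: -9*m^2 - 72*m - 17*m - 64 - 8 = -9*m^2 - 89*m - 72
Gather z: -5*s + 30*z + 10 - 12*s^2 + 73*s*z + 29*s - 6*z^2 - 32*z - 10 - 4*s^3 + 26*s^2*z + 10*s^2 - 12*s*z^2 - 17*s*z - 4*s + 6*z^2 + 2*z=-4*s^3 - 2*s^2 - 12*s*z^2 + 20*s + z*(26*s^2 + 56*s)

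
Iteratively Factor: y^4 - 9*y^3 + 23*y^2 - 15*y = (y - 5)*(y^3 - 4*y^2 + 3*y) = (y - 5)*(y - 3)*(y^2 - y) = y*(y - 5)*(y - 3)*(y - 1)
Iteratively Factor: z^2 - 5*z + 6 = (z - 3)*(z - 2)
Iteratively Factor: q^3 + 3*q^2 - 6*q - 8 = (q + 1)*(q^2 + 2*q - 8) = (q + 1)*(q + 4)*(q - 2)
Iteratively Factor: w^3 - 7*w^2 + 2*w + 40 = (w - 4)*(w^2 - 3*w - 10) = (w - 5)*(w - 4)*(w + 2)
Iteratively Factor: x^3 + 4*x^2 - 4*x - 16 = (x - 2)*(x^2 + 6*x + 8) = (x - 2)*(x + 2)*(x + 4)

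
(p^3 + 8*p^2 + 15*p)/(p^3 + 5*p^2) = (p + 3)/p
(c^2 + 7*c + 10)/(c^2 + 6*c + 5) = (c + 2)/(c + 1)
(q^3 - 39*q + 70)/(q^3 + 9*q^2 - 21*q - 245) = (q - 2)/(q + 7)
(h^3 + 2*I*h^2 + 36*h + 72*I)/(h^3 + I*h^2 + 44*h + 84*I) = (h - 6*I)/(h - 7*I)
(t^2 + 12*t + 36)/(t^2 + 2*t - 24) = (t + 6)/(t - 4)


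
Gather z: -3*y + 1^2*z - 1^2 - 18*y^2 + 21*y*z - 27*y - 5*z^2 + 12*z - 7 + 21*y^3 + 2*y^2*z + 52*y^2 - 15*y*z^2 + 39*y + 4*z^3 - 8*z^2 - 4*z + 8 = 21*y^3 + 34*y^2 + 9*y + 4*z^3 + z^2*(-15*y - 13) + z*(2*y^2 + 21*y + 9)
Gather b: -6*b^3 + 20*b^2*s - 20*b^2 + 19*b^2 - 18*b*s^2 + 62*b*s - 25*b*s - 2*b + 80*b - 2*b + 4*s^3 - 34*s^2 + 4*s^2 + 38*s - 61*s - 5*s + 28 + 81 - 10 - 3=-6*b^3 + b^2*(20*s - 1) + b*(-18*s^2 + 37*s + 76) + 4*s^3 - 30*s^2 - 28*s + 96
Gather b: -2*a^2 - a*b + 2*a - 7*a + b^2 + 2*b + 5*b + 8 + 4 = -2*a^2 - 5*a + b^2 + b*(7 - a) + 12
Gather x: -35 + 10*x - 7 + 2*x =12*x - 42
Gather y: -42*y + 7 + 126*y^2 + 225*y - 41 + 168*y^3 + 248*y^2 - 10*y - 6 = 168*y^3 + 374*y^2 + 173*y - 40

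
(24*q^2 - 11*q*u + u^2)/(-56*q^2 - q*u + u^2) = (-3*q + u)/(7*q + u)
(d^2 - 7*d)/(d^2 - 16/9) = 9*d*(d - 7)/(9*d^2 - 16)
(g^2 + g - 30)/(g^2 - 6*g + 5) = (g + 6)/(g - 1)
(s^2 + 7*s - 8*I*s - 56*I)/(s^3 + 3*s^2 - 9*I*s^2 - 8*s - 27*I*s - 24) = (s + 7)/(s^2 + s*(3 - I) - 3*I)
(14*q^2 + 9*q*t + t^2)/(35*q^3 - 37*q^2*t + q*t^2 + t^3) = (2*q + t)/(5*q^2 - 6*q*t + t^2)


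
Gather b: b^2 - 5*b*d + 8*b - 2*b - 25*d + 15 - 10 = b^2 + b*(6 - 5*d) - 25*d + 5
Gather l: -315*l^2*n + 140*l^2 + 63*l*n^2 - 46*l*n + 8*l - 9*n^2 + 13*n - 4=l^2*(140 - 315*n) + l*(63*n^2 - 46*n + 8) - 9*n^2 + 13*n - 4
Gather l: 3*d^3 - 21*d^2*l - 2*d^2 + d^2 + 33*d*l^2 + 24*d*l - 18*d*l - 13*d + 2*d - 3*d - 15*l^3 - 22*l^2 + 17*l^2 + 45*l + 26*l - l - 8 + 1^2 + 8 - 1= 3*d^3 - d^2 - 14*d - 15*l^3 + l^2*(33*d - 5) + l*(-21*d^2 + 6*d + 70)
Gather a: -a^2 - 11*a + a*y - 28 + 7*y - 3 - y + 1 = -a^2 + a*(y - 11) + 6*y - 30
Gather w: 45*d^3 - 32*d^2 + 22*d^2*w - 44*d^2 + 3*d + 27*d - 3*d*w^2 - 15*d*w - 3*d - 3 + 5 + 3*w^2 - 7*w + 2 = 45*d^3 - 76*d^2 + 27*d + w^2*(3 - 3*d) + w*(22*d^2 - 15*d - 7) + 4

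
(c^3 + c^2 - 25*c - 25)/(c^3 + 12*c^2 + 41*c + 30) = (c - 5)/(c + 6)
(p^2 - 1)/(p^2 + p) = (p - 1)/p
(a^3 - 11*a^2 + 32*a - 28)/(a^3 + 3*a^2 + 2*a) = (a^3 - 11*a^2 + 32*a - 28)/(a*(a^2 + 3*a + 2))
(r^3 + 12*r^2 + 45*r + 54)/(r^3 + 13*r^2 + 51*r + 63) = (r + 6)/(r + 7)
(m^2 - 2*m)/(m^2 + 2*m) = (m - 2)/(m + 2)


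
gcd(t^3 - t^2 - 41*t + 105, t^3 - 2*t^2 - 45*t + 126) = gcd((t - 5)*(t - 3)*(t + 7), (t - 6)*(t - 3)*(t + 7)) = t^2 + 4*t - 21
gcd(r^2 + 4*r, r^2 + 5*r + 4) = r + 4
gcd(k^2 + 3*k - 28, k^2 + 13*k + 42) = k + 7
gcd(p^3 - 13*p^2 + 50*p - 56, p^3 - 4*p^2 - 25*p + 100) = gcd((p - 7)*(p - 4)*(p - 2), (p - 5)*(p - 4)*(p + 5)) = p - 4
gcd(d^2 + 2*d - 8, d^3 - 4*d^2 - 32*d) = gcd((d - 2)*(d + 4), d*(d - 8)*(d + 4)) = d + 4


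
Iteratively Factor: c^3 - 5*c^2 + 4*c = (c - 4)*(c^2 - c) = c*(c - 4)*(c - 1)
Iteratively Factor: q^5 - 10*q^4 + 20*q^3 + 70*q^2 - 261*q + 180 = (q - 3)*(q^4 - 7*q^3 - q^2 + 67*q - 60) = (q - 3)*(q + 3)*(q^3 - 10*q^2 + 29*q - 20) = (q - 3)*(q - 1)*(q + 3)*(q^2 - 9*q + 20) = (q - 4)*(q - 3)*(q - 1)*(q + 3)*(q - 5)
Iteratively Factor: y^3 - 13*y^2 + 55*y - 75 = (y - 5)*(y^2 - 8*y + 15) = (y - 5)*(y - 3)*(y - 5)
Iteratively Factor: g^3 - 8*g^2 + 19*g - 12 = (g - 1)*(g^2 - 7*g + 12) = (g - 4)*(g - 1)*(g - 3)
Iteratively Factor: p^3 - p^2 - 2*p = (p - 2)*(p^2 + p) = (p - 2)*(p + 1)*(p)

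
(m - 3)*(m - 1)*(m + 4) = m^3 - 13*m + 12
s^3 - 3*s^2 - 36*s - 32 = (s - 8)*(s + 1)*(s + 4)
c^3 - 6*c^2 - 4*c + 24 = (c - 6)*(c - 2)*(c + 2)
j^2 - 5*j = j*(j - 5)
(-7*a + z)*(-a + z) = 7*a^2 - 8*a*z + z^2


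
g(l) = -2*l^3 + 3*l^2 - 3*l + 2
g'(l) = -6*l^2 + 6*l - 3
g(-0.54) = 4.81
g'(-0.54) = -7.99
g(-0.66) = 5.86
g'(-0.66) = -9.57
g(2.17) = -10.82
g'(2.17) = -18.23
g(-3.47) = 132.10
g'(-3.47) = -96.07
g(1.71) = -4.36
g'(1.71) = -10.28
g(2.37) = -14.88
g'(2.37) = -22.48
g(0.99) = 0.03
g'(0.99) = -2.94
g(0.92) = 0.22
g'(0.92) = -2.56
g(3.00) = -34.00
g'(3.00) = -39.00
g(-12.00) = 3926.00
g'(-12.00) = -939.00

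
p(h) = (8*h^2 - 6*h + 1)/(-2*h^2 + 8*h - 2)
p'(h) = (4*h - 8)*(8*h^2 - 6*h + 1)/(-2*h^2 + 8*h - 2)^2 + (16*h - 6)/(-2*h^2 + 8*h - 2)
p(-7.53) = -2.85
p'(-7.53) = 0.10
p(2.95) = 12.62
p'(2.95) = 21.25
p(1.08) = 0.89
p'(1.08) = 1.85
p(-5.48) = -2.59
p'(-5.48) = 0.15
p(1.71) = 2.42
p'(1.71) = 3.18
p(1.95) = 3.29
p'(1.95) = 4.09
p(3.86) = -105.57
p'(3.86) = 793.79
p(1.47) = 1.74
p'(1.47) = 2.54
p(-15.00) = -3.31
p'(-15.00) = 0.04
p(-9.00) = -2.98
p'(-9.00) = 0.08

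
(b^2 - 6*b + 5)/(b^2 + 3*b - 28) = (b^2 - 6*b + 5)/(b^2 + 3*b - 28)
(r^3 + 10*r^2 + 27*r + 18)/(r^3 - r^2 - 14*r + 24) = (r^3 + 10*r^2 + 27*r + 18)/(r^3 - r^2 - 14*r + 24)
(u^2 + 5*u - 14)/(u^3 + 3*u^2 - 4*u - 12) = (u + 7)/(u^2 + 5*u + 6)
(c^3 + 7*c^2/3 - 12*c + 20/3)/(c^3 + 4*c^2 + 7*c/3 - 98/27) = 9*(c^2 + 3*c - 10)/(9*c^2 + 42*c + 49)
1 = 1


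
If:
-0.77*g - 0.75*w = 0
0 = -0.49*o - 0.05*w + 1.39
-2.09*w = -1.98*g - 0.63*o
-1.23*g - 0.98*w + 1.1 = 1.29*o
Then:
No Solution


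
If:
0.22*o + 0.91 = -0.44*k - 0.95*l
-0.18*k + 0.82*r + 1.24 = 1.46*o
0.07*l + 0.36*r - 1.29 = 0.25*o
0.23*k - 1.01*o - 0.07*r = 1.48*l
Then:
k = 2.50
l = -3.22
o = 4.76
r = 7.52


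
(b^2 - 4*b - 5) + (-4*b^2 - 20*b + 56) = -3*b^2 - 24*b + 51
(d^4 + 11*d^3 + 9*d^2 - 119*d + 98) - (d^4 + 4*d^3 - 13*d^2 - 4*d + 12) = 7*d^3 + 22*d^2 - 115*d + 86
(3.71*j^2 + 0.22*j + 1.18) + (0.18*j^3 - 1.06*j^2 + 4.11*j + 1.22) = 0.18*j^3 + 2.65*j^2 + 4.33*j + 2.4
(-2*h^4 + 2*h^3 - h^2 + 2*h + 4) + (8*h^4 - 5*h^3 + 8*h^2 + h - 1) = 6*h^4 - 3*h^3 + 7*h^2 + 3*h + 3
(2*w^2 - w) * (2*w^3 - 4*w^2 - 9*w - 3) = 4*w^5 - 10*w^4 - 14*w^3 + 3*w^2 + 3*w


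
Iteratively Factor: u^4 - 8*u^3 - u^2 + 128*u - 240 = (u - 3)*(u^3 - 5*u^2 - 16*u + 80) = (u - 4)*(u - 3)*(u^2 - u - 20) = (u - 5)*(u - 4)*(u - 3)*(u + 4)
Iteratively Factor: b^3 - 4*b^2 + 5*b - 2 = (b - 2)*(b^2 - 2*b + 1) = (b - 2)*(b - 1)*(b - 1)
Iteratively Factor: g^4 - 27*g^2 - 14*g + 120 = (g - 2)*(g^3 + 2*g^2 - 23*g - 60) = (g - 5)*(g - 2)*(g^2 + 7*g + 12) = (g - 5)*(g - 2)*(g + 4)*(g + 3)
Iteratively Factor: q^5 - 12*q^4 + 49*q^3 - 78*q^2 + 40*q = (q - 2)*(q^4 - 10*q^3 + 29*q^2 - 20*q) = (q - 5)*(q - 2)*(q^3 - 5*q^2 + 4*q) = (q - 5)*(q - 2)*(q - 1)*(q^2 - 4*q) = (q - 5)*(q - 4)*(q - 2)*(q - 1)*(q)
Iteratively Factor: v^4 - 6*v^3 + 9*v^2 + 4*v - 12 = (v + 1)*(v^3 - 7*v^2 + 16*v - 12) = (v - 3)*(v + 1)*(v^2 - 4*v + 4) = (v - 3)*(v - 2)*(v + 1)*(v - 2)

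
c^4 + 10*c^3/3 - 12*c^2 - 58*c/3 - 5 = (c - 3)*(c + 1/3)*(c + 1)*(c + 5)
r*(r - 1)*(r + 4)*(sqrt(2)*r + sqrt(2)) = sqrt(2)*r^4 + 4*sqrt(2)*r^3 - sqrt(2)*r^2 - 4*sqrt(2)*r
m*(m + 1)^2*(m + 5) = m^4 + 7*m^3 + 11*m^2 + 5*m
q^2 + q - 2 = (q - 1)*(q + 2)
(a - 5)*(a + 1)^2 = a^3 - 3*a^2 - 9*a - 5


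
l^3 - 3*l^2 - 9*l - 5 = (l - 5)*(l + 1)^2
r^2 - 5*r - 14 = (r - 7)*(r + 2)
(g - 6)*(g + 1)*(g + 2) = g^3 - 3*g^2 - 16*g - 12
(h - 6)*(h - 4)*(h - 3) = h^3 - 13*h^2 + 54*h - 72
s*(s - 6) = s^2 - 6*s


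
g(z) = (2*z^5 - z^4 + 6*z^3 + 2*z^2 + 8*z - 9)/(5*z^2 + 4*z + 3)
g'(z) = (-10*z - 4)*(2*z^5 - z^4 + 6*z^3 + 2*z^2 + 8*z - 9)/(5*z^2 + 4*z + 3)^2 + (10*z^4 - 4*z^3 + 18*z^2 + 4*z + 8)/(5*z^2 + 4*z + 3)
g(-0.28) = -4.94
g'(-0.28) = 6.32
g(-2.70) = -16.55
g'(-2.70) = 12.49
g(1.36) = 1.50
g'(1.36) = 2.51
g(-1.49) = -6.87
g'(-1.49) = 3.64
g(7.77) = 166.65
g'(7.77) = 65.73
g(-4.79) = -63.21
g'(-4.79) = 33.79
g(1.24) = 1.21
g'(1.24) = 2.35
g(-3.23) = -24.34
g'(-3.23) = 16.98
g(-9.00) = -346.65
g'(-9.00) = 107.92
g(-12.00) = -783.09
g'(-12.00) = 186.65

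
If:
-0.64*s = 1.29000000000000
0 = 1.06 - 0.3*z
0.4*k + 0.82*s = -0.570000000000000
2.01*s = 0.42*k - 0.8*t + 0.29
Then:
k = 2.71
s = -2.02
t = 6.85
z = 3.53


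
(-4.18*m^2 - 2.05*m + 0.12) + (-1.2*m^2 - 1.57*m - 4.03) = -5.38*m^2 - 3.62*m - 3.91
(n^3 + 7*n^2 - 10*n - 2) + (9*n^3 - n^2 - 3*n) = 10*n^3 + 6*n^2 - 13*n - 2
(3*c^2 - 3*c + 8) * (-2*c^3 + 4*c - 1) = -6*c^5 + 6*c^4 - 4*c^3 - 15*c^2 + 35*c - 8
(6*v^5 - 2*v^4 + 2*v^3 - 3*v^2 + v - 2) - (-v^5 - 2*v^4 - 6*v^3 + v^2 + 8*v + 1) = 7*v^5 + 8*v^3 - 4*v^2 - 7*v - 3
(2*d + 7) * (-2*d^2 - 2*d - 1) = -4*d^3 - 18*d^2 - 16*d - 7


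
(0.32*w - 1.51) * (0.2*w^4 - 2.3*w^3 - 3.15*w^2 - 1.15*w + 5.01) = 0.064*w^5 - 1.038*w^4 + 2.465*w^3 + 4.3885*w^2 + 3.3397*w - 7.5651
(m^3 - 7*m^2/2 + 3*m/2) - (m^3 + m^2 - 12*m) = -9*m^2/2 + 27*m/2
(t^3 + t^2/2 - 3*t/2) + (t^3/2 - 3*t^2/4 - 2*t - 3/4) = 3*t^3/2 - t^2/4 - 7*t/2 - 3/4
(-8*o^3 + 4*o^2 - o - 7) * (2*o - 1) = -16*o^4 + 16*o^3 - 6*o^2 - 13*o + 7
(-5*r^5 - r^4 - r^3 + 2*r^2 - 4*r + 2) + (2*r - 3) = -5*r^5 - r^4 - r^3 + 2*r^2 - 2*r - 1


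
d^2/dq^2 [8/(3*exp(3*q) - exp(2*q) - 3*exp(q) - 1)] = 8*((-27*exp(2*q) + 4*exp(q) + 3)*(-3*exp(3*q) + exp(2*q) + 3*exp(q) + 1) - 2*(-9*exp(2*q) + 2*exp(q) + 3)^2*exp(q))*exp(q)/(-3*exp(3*q) + exp(2*q) + 3*exp(q) + 1)^3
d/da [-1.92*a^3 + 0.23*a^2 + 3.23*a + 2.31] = -5.76*a^2 + 0.46*a + 3.23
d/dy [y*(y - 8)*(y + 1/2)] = 3*y^2 - 15*y - 4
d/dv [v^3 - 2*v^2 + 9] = v*(3*v - 4)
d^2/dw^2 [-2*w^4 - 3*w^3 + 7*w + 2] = 6*w*(-4*w - 3)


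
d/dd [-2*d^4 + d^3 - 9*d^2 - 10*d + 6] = -8*d^3 + 3*d^2 - 18*d - 10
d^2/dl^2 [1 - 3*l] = 0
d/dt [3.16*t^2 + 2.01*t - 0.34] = 6.32*t + 2.01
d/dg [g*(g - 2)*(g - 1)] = 3*g^2 - 6*g + 2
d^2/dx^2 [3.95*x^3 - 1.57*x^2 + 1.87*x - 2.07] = 23.7*x - 3.14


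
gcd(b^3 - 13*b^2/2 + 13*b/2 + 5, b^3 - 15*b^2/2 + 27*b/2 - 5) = b^2 - 7*b + 10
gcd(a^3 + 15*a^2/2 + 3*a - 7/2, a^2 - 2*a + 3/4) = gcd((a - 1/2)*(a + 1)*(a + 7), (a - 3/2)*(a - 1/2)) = a - 1/2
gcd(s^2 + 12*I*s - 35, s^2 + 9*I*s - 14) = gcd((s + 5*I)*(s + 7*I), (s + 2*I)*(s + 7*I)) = s + 7*I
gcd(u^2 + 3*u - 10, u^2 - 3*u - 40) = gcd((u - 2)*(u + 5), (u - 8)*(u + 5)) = u + 5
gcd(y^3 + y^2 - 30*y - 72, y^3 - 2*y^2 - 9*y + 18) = y + 3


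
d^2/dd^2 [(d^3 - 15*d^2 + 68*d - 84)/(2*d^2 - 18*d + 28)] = 0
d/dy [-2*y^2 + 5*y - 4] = 5 - 4*y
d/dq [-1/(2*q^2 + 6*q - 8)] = (q + 3/2)/(q^2 + 3*q - 4)^2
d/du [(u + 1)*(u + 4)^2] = 3*(u + 2)*(u + 4)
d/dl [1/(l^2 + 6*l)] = 2*(-l - 3)/(l^2*(l + 6)^2)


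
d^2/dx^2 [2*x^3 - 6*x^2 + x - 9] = 12*x - 12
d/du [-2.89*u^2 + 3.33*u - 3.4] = 3.33 - 5.78*u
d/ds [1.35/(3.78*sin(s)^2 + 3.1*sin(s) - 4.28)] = -(10.206*sin(s) + 4.185)*cos(s)/(3.78*sin(s)^2 + 3.1*sin(s) - 4.28)^2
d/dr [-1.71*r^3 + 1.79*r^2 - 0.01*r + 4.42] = -5.13*r^2 + 3.58*r - 0.01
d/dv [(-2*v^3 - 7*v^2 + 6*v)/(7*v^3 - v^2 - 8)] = (51*v^4 - 84*v^3 + 54*v^2 + 112*v - 48)/(49*v^6 - 14*v^5 + v^4 - 112*v^3 + 16*v^2 + 64)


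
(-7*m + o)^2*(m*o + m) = 49*m^3*o + 49*m^3 - 14*m^2*o^2 - 14*m^2*o + m*o^3 + m*o^2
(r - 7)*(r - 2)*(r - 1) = r^3 - 10*r^2 + 23*r - 14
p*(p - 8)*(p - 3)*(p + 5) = p^4 - 6*p^3 - 31*p^2 + 120*p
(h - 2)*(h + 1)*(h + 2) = h^3 + h^2 - 4*h - 4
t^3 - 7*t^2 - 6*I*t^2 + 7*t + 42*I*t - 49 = (t - 7)*(t - 7*I)*(t + I)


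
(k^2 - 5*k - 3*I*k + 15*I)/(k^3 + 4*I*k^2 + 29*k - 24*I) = (k - 5)/(k^2 + 7*I*k + 8)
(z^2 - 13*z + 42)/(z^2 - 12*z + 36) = (z - 7)/(z - 6)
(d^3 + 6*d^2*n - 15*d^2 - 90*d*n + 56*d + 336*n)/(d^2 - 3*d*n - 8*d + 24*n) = (d^2 + 6*d*n - 7*d - 42*n)/(d - 3*n)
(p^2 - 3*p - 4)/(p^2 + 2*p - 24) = (p + 1)/(p + 6)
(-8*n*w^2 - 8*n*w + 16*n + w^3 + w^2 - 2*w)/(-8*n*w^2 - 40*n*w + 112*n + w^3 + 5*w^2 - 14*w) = (w^2 + w - 2)/(w^2 + 5*w - 14)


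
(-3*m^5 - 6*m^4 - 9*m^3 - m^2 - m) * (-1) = 3*m^5 + 6*m^4 + 9*m^3 + m^2 + m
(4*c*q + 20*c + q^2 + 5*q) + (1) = 4*c*q + 20*c + q^2 + 5*q + 1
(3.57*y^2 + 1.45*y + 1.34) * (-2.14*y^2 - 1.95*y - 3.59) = -7.6398*y^4 - 10.0645*y^3 - 18.5114*y^2 - 7.8185*y - 4.8106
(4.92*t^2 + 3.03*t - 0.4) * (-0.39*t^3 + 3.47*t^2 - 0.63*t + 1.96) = -1.9188*t^5 + 15.8907*t^4 + 7.5705*t^3 + 6.3463*t^2 + 6.1908*t - 0.784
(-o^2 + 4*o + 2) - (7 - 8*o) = -o^2 + 12*o - 5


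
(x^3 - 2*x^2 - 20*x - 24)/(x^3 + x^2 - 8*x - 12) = (x - 6)/(x - 3)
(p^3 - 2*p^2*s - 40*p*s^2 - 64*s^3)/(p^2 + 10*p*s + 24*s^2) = (p^2 - 6*p*s - 16*s^2)/(p + 6*s)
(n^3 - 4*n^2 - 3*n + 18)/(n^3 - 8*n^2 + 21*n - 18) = (n + 2)/(n - 2)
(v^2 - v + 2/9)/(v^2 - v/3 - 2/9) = (3*v - 1)/(3*v + 1)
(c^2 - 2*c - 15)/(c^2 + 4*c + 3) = (c - 5)/(c + 1)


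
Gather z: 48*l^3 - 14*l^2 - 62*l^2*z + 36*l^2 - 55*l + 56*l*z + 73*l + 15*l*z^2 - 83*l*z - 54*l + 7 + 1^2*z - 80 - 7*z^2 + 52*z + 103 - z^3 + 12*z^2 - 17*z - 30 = 48*l^3 + 22*l^2 - 36*l - z^3 + z^2*(15*l + 5) + z*(-62*l^2 - 27*l + 36)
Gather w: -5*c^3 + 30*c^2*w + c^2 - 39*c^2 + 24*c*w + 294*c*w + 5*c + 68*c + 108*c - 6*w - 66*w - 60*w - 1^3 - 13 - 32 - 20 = -5*c^3 - 38*c^2 + 181*c + w*(30*c^2 + 318*c - 132) - 66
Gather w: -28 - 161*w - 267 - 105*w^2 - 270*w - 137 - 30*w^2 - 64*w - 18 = -135*w^2 - 495*w - 450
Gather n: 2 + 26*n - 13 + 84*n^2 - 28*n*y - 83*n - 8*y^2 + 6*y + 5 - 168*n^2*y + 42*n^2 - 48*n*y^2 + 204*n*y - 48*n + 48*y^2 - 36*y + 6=n^2*(126 - 168*y) + n*(-48*y^2 + 176*y - 105) + 40*y^2 - 30*y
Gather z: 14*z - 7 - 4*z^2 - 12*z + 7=-4*z^2 + 2*z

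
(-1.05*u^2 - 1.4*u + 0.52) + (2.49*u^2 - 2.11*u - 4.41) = 1.44*u^2 - 3.51*u - 3.89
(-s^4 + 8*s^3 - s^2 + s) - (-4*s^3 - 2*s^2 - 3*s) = -s^4 + 12*s^3 + s^2 + 4*s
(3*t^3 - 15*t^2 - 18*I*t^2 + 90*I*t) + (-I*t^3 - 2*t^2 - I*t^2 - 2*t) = 3*t^3 - I*t^3 - 17*t^2 - 19*I*t^2 - 2*t + 90*I*t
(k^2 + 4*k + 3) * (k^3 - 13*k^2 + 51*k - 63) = k^5 - 9*k^4 + 2*k^3 + 102*k^2 - 99*k - 189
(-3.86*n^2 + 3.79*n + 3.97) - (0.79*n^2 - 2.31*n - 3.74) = -4.65*n^2 + 6.1*n + 7.71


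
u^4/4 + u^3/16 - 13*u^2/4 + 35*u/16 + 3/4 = (u/4 + 1)*(u - 3)*(u - 1)*(u + 1/4)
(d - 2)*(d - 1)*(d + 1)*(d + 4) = d^4 + 2*d^3 - 9*d^2 - 2*d + 8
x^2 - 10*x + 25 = (x - 5)^2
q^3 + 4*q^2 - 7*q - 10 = (q - 2)*(q + 1)*(q + 5)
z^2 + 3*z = z*(z + 3)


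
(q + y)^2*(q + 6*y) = q^3 + 8*q^2*y + 13*q*y^2 + 6*y^3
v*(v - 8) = v^2 - 8*v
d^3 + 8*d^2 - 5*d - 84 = (d - 3)*(d + 4)*(d + 7)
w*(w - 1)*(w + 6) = w^3 + 5*w^2 - 6*w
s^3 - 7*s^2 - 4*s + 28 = (s - 7)*(s - 2)*(s + 2)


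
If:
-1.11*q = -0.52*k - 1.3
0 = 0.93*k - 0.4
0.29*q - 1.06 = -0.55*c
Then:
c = 1.20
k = 0.43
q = 1.37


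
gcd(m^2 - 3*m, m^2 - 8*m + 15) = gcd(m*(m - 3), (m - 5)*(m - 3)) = m - 3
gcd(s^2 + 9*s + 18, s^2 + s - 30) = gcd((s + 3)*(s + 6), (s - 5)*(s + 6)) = s + 6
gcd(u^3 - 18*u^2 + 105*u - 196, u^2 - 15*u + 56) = u - 7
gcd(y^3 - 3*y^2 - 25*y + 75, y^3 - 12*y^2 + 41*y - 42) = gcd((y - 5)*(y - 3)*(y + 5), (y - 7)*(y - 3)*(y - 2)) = y - 3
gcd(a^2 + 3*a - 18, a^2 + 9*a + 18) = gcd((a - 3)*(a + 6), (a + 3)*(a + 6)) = a + 6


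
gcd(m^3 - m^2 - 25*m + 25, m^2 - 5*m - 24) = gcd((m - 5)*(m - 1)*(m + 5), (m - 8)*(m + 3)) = 1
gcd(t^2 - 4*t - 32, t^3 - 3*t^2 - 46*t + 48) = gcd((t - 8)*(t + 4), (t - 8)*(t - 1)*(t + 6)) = t - 8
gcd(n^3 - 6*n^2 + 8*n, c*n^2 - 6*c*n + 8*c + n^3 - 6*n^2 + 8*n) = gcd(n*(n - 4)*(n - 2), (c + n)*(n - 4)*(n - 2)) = n^2 - 6*n + 8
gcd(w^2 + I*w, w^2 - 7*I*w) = w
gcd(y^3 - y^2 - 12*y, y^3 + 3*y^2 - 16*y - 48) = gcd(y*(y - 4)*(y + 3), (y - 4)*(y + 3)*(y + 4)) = y^2 - y - 12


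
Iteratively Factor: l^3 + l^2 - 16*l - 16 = (l - 4)*(l^2 + 5*l + 4) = (l - 4)*(l + 1)*(l + 4)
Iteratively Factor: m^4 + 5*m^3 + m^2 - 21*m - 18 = (m + 3)*(m^3 + 2*m^2 - 5*m - 6) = (m - 2)*(m + 3)*(m^2 + 4*m + 3) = (m - 2)*(m + 1)*(m + 3)*(m + 3)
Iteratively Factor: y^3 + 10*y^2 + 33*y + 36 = (y + 3)*(y^2 + 7*y + 12) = (y + 3)^2*(y + 4)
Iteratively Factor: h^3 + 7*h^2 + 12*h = (h + 4)*(h^2 + 3*h) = (h + 3)*(h + 4)*(h)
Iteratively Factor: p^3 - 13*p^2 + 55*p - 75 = (p - 5)*(p^2 - 8*p + 15) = (p - 5)^2*(p - 3)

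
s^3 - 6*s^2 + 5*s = s*(s - 5)*(s - 1)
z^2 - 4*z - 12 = (z - 6)*(z + 2)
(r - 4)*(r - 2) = r^2 - 6*r + 8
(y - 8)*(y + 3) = y^2 - 5*y - 24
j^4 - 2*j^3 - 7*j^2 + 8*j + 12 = (j - 3)*(j - 2)*(j + 1)*(j + 2)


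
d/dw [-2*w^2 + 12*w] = 12 - 4*w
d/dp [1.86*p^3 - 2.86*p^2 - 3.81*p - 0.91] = 5.58*p^2 - 5.72*p - 3.81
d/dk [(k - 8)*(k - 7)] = 2*k - 15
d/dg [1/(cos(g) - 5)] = sin(g)/(cos(g) - 5)^2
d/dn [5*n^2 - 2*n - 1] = 10*n - 2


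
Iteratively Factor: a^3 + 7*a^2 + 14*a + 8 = (a + 1)*(a^2 + 6*a + 8) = (a + 1)*(a + 2)*(a + 4)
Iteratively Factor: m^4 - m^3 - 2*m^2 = (m - 2)*(m^3 + m^2) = (m - 2)*(m + 1)*(m^2) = m*(m - 2)*(m + 1)*(m)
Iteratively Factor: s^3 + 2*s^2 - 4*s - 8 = (s + 2)*(s^2 - 4) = (s - 2)*(s + 2)*(s + 2)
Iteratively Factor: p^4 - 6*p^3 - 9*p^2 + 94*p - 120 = (p + 4)*(p^3 - 10*p^2 + 31*p - 30) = (p - 5)*(p + 4)*(p^2 - 5*p + 6) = (p - 5)*(p - 2)*(p + 4)*(p - 3)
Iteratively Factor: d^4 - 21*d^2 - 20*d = (d - 5)*(d^3 + 5*d^2 + 4*d) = (d - 5)*(d + 1)*(d^2 + 4*d) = d*(d - 5)*(d + 1)*(d + 4)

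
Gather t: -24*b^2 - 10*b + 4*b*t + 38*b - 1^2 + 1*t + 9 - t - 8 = -24*b^2 + 4*b*t + 28*b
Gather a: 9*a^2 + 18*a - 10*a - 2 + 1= 9*a^2 + 8*a - 1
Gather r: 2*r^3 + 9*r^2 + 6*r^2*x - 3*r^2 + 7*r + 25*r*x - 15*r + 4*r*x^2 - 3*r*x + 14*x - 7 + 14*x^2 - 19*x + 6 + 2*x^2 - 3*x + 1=2*r^3 + r^2*(6*x + 6) + r*(4*x^2 + 22*x - 8) + 16*x^2 - 8*x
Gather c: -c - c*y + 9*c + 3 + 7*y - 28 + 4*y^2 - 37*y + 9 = c*(8 - y) + 4*y^2 - 30*y - 16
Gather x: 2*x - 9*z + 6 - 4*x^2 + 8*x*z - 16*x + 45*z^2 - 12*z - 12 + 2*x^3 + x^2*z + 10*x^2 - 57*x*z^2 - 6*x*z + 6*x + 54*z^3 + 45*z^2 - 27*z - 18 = 2*x^3 + x^2*(z + 6) + x*(-57*z^2 + 2*z - 8) + 54*z^3 + 90*z^2 - 48*z - 24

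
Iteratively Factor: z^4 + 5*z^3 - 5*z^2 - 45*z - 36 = (z - 3)*(z^3 + 8*z^2 + 19*z + 12) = (z - 3)*(z + 4)*(z^2 + 4*z + 3) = (z - 3)*(z + 1)*(z + 4)*(z + 3)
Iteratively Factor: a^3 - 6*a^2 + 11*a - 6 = (a - 1)*(a^2 - 5*a + 6) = (a - 3)*(a - 1)*(a - 2)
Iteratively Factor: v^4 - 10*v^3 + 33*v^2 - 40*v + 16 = (v - 4)*(v^3 - 6*v^2 + 9*v - 4) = (v - 4)*(v - 1)*(v^2 - 5*v + 4) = (v - 4)^2*(v - 1)*(v - 1)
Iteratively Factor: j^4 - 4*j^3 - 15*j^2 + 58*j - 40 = (j - 5)*(j^3 + j^2 - 10*j + 8) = (j - 5)*(j + 4)*(j^2 - 3*j + 2) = (j - 5)*(j - 2)*(j + 4)*(j - 1)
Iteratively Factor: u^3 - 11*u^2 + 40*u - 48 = (u - 3)*(u^2 - 8*u + 16) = (u - 4)*(u - 3)*(u - 4)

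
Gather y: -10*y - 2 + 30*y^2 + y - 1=30*y^2 - 9*y - 3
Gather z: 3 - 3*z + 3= 6 - 3*z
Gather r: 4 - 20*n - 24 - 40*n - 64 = -60*n - 84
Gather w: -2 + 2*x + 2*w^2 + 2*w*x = 2*w^2 + 2*w*x + 2*x - 2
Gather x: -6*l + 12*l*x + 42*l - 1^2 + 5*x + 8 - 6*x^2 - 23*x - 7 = 36*l - 6*x^2 + x*(12*l - 18)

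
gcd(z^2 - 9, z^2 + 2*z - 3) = z + 3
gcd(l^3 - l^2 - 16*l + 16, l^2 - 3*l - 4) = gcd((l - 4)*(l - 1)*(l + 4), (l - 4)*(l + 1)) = l - 4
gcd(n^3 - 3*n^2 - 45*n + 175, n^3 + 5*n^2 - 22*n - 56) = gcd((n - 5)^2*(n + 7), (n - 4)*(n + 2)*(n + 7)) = n + 7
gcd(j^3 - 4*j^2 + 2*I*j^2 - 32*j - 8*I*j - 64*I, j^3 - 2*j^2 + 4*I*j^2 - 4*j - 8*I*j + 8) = j + 2*I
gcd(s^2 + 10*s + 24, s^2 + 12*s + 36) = s + 6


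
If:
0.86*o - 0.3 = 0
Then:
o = 0.35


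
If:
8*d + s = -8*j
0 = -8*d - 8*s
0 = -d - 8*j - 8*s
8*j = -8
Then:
No Solution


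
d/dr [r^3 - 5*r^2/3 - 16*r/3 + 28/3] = 3*r^2 - 10*r/3 - 16/3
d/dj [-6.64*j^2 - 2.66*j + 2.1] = -13.28*j - 2.66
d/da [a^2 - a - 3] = 2*a - 1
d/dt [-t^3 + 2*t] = 2 - 3*t^2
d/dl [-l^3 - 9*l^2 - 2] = 3*l*(-l - 6)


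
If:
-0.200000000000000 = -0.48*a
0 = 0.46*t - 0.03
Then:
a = 0.42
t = 0.07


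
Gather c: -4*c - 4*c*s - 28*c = c*(-4*s - 32)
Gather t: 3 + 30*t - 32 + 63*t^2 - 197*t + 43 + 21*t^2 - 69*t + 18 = 84*t^2 - 236*t + 32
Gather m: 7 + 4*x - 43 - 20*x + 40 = 4 - 16*x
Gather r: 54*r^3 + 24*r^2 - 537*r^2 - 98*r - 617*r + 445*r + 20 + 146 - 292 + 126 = 54*r^3 - 513*r^2 - 270*r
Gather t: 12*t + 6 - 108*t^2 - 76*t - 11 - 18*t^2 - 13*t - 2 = -126*t^2 - 77*t - 7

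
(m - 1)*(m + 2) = m^2 + m - 2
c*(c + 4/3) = c^2 + 4*c/3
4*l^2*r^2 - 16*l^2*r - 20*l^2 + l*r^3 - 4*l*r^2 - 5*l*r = (4*l + r)*(r - 5)*(l*r + l)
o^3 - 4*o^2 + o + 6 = (o - 3)*(o - 2)*(o + 1)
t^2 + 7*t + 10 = (t + 2)*(t + 5)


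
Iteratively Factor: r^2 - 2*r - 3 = (r + 1)*(r - 3)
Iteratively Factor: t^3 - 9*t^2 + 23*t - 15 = (t - 1)*(t^2 - 8*t + 15) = (t - 5)*(t - 1)*(t - 3)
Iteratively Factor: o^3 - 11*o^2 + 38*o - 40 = (o - 5)*(o^2 - 6*o + 8) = (o - 5)*(o - 2)*(o - 4)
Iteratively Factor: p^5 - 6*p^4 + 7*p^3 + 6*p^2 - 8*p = (p)*(p^4 - 6*p^3 + 7*p^2 + 6*p - 8) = p*(p - 1)*(p^3 - 5*p^2 + 2*p + 8) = p*(p - 4)*(p - 1)*(p^2 - p - 2) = p*(p - 4)*(p - 1)*(p + 1)*(p - 2)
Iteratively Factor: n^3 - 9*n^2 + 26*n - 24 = (n - 3)*(n^2 - 6*n + 8) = (n - 3)*(n - 2)*(n - 4)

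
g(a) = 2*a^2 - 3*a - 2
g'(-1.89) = -10.56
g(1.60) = -1.68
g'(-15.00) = -63.00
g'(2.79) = 8.16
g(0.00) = -2.00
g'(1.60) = 3.40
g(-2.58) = 19.05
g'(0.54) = -0.84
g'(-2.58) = -13.32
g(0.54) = -3.04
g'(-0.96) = -6.84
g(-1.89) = 10.81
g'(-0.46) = -4.84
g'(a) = 4*a - 3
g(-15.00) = 493.00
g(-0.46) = -0.20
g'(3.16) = 9.64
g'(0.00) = -3.00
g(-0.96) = 2.72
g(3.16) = 8.49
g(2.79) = 5.20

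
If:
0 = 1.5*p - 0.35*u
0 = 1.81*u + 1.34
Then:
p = -0.17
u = -0.74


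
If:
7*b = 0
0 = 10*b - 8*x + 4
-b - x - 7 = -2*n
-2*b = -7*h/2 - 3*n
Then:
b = 0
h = -45/14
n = 15/4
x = 1/2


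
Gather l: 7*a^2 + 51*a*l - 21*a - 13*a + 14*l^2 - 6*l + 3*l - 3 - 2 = 7*a^2 - 34*a + 14*l^2 + l*(51*a - 3) - 5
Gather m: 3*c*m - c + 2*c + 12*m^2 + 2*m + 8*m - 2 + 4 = c + 12*m^2 + m*(3*c + 10) + 2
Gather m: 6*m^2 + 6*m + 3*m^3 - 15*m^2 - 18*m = 3*m^3 - 9*m^2 - 12*m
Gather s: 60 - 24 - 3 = 33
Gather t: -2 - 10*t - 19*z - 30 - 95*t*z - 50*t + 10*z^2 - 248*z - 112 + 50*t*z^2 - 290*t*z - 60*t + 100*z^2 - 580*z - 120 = t*(50*z^2 - 385*z - 120) + 110*z^2 - 847*z - 264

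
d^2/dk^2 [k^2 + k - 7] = 2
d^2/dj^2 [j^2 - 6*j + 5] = 2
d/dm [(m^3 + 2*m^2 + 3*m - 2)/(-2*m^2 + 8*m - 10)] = (-m^4 + 8*m^3 - 4*m^2 - 24*m - 7)/(2*(m^4 - 8*m^3 + 26*m^2 - 40*m + 25))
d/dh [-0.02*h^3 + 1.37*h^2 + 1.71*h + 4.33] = -0.06*h^2 + 2.74*h + 1.71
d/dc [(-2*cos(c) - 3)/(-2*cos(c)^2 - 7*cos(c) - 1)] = (4*cos(c)^2 + 12*cos(c) + 19)*sin(c)/(7*cos(c) + cos(2*c) + 2)^2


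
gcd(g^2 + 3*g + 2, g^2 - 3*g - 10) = g + 2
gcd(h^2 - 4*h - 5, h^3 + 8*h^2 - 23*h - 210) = h - 5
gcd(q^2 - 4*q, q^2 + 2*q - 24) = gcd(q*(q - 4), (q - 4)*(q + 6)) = q - 4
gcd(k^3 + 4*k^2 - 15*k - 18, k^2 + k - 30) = k + 6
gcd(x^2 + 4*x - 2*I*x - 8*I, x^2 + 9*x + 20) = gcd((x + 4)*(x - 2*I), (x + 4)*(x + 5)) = x + 4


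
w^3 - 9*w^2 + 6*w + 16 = (w - 8)*(w - 2)*(w + 1)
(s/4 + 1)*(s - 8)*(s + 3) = s^3/4 - s^2/4 - 11*s - 24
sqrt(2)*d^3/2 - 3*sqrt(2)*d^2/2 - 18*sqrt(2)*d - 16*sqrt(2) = (d - 8)*(d + 4)*(sqrt(2)*d/2 + sqrt(2)/2)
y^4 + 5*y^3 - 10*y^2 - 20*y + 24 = (y - 2)*(y - 1)*(y + 2)*(y + 6)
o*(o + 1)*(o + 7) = o^3 + 8*o^2 + 7*o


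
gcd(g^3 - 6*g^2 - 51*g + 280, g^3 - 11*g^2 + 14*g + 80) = g^2 - 13*g + 40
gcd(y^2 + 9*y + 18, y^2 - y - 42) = y + 6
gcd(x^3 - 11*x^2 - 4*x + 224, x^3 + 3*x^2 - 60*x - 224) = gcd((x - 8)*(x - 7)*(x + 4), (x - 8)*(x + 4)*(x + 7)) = x^2 - 4*x - 32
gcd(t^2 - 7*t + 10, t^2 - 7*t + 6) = 1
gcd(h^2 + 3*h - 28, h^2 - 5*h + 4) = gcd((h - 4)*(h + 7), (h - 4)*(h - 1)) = h - 4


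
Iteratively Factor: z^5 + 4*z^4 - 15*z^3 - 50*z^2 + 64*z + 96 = (z - 3)*(z^4 + 7*z^3 + 6*z^2 - 32*z - 32) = (z - 3)*(z - 2)*(z^3 + 9*z^2 + 24*z + 16) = (z - 3)*(z - 2)*(z + 4)*(z^2 + 5*z + 4) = (z - 3)*(z - 2)*(z + 1)*(z + 4)*(z + 4)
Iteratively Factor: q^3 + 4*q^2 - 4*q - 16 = (q + 2)*(q^2 + 2*q - 8) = (q - 2)*(q + 2)*(q + 4)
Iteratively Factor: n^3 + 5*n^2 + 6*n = (n)*(n^2 + 5*n + 6) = n*(n + 2)*(n + 3)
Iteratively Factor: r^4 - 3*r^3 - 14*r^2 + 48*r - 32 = (r - 4)*(r^3 + r^2 - 10*r + 8) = (r - 4)*(r - 2)*(r^2 + 3*r - 4) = (r - 4)*(r - 2)*(r - 1)*(r + 4)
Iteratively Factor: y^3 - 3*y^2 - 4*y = (y)*(y^2 - 3*y - 4) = y*(y + 1)*(y - 4)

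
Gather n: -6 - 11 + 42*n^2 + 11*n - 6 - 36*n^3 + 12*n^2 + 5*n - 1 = -36*n^3 + 54*n^2 + 16*n - 24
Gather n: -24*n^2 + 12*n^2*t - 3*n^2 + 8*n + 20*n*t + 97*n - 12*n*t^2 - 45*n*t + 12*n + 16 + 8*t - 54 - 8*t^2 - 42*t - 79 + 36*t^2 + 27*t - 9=n^2*(12*t - 27) + n*(-12*t^2 - 25*t + 117) + 28*t^2 - 7*t - 126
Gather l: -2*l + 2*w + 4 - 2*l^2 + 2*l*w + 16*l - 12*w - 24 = -2*l^2 + l*(2*w + 14) - 10*w - 20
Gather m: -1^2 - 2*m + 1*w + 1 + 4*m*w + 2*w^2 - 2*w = m*(4*w - 2) + 2*w^2 - w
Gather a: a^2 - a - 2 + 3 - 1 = a^2 - a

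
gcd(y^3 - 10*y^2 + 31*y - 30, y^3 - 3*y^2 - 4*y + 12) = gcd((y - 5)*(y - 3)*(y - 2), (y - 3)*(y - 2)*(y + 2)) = y^2 - 5*y + 6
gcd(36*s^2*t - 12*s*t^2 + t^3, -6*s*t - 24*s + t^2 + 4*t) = 6*s - t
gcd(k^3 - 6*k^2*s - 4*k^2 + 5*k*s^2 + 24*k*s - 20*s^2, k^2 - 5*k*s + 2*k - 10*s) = -k + 5*s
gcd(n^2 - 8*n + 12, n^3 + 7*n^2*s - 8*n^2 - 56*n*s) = 1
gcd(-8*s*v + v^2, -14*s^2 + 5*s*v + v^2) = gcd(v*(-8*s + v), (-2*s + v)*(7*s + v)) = 1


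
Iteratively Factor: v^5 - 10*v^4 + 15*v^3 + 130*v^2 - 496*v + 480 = (v - 4)*(v^4 - 6*v^3 - 9*v^2 + 94*v - 120) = (v - 4)*(v + 4)*(v^3 - 10*v^2 + 31*v - 30) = (v - 4)*(v - 2)*(v + 4)*(v^2 - 8*v + 15) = (v - 4)*(v - 3)*(v - 2)*(v + 4)*(v - 5)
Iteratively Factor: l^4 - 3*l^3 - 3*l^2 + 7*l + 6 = (l + 1)*(l^3 - 4*l^2 + l + 6) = (l - 2)*(l + 1)*(l^2 - 2*l - 3) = (l - 2)*(l + 1)^2*(l - 3)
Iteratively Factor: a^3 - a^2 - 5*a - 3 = (a - 3)*(a^2 + 2*a + 1) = (a - 3)*(a + 1)*(a + 1)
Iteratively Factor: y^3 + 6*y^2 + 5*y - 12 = (y + 3)*(y^2 + 3*y - 4) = (y + 3)*(y + 4)*(y - 1)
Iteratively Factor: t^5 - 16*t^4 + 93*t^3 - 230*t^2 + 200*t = (t - 5)*(t^4 - 11*t^3 + 38*t^2 - 40*t) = (t - 5)*(t - 2)*(t^3 - 9*t^2 + 20*t) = (t - 5)*(t - 4)*(t - 2)*(t^2 - 5*t) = (t - 5)^2*(t - 4)*(t - 2)*(t)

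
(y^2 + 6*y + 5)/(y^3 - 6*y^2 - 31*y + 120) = (y + 1)/(y^2 - 11*y + 24)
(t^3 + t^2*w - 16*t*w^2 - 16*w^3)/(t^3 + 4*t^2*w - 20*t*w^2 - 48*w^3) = (t^2 + 5*t*w + 4*w^2)/(t^2 + 8*t*w + 12*w^2)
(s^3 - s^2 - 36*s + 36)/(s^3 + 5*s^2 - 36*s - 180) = (s - 1)/(s + 5)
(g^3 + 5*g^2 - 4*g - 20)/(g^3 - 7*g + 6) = (g^2 + 7*g + 10)/(g^2 + 2*g - 3)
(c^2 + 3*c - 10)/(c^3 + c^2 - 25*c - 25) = (c - 2)/(c^2 - 4*c - 5)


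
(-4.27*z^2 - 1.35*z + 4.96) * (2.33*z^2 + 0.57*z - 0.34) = -9.9491*z^4 - 5.5794*z^3 + 12.2391*z^2 + 3.2862*z - 1.6864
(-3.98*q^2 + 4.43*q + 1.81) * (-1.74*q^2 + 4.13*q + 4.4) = 6.9252*q^4 - 24.1456*q^3 - 2.3655*q^2 + 26.9673*q + 7.964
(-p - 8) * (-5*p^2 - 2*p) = 5*p^3 + 42*p^2 + 16*p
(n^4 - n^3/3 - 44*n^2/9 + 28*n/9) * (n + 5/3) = n^5 + 4*n^4/3 - 49*n^3/9 - 136*n^2/27 + 140*n/27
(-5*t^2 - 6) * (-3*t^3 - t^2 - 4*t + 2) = 15*t^5 + 5*t^4 + 38*t^3 - 4*t^2 + 24*t - 12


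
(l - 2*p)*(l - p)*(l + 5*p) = l^3 + 2*l^2*p - 13*l*p^2 + 10*p^3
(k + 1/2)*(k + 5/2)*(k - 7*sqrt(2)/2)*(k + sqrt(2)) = k^4 - 5*sqrt(2)*k^3/2 + 3*k^3 - 15*sqrt(2)*k^2/2 - 23*k^2/4 - 21*k - 25*sqrt(2)*k/8 - 35/4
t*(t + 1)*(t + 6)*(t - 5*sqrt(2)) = t^4 - 5*sqrt(2)*t^3 + 7*t^3 - 35*sqrt(2)*t^2 + 6*t^2 - 30*sqrt(2)*t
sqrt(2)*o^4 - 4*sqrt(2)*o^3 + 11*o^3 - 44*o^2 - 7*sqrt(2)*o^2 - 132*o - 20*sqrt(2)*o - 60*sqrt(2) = (o - 6)*(o + 2)*(o + 5*sqrt(2))*(sqrt(2)*o + 1)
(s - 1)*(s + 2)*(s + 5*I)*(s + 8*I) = s^4 + s^3 + 13*I*s^3 - 42*s^2 + 13*I*s^2 - 40*s - 26*I*s + 80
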